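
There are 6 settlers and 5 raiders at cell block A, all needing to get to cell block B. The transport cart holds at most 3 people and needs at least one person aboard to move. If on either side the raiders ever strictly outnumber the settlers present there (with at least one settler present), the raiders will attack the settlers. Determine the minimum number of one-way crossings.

9

Counting alone: each trip to cell block B takes at most 3 across and each return brings at least 1 back, so after t trips out (and t−1 returns) at most 3t − (t−1) of the 11 are across; that first reaches 11 at t = 5, so at least 9 crossings are needed.
The plan below uses exactly 9 crossings, so it is optimal:
1. 3 raiders → cell block B.  (cell block A: 6S 2R; cell block B: 0S 3R)
2. 1 raider ← cell block A.  (cell block A: 6S 3R; cell block B: 0S 2R)
3. 3 settlers → cell block B.  (cell block A: 3S 3R; cell block B: 3S 2R)
4. 1 settler ← cell block A.  (cell block A: 4S 3R; cell block B: 2S 2R)
5. 2 settlers and 1 raider → cell block B.  (cell block A: 2S 2R; cell block B: 4S 3R)
6. 1 settler ← cell block A.  (cell block A: 3S 2R; cell block B: 3S 3R)
7. 2 settlers and 1 raider → cell block B.  (cell block A: 1S 1R; cell block B: 5S 4R)
8. 1 settler ← cell block A.  (cell block A: 2S 1R; cell block B: 4S 4R)
9. 2 settlers and 1 raider → cell block B.  (cell block A: 0S 0R; cell block B: 6S 5R)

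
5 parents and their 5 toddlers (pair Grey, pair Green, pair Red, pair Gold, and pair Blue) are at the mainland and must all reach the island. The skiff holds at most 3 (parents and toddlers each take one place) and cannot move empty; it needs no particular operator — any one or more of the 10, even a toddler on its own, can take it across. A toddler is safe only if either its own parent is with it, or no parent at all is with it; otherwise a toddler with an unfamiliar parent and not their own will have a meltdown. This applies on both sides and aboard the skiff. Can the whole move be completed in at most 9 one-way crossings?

Counting alone: each trip to the island takes at most 3 across and each return brings at least 1 back, so after t trips out (and t−1 returns) at most 3t − (t−1) of the 10 are across; that first reaches 10 at t = 5, so at least 9 crossings are needed.
The safety rule pushes this higher. Following every safe sequence of crossings, the most of the 10 that can be at the island as the skiff arrives there on crossing 9 is 9 — never all 10.
So the move cannot be finished within 9 crossings. (The shortest complete plan takes 11:)
1. parent Grey and toddler Grey cross → the island.
2. parent Grey crosses ← the mainland.
3. toddler Gold, toddler Green, and toddler Red cross → the island.
4. toddler Grey crosses ← the mainland.
5. parent Gold, parent Green, and parent Red cross → the island.
6. parent Green and toddler Green cross ← the mainland.
7. parent Blue, parent Green, and parent Grey cross → the island.
8. toddler Red crosses ← the mainland.
9. toddler Green and toddler Grey cross → the island.
10. toddler Grey crosses ← the mainland.
11. toddler Blue, toddler Grey, and toddler Red cross → the island.

No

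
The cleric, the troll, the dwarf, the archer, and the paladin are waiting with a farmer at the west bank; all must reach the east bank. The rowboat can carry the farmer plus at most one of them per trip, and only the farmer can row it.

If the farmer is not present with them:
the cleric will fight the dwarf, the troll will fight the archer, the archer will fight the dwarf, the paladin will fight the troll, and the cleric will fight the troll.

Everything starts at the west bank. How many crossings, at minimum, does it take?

impossible

Whatever the first load, the items left behind include a forbidden pair without the farmer. No opening move is safe, so no plan exists.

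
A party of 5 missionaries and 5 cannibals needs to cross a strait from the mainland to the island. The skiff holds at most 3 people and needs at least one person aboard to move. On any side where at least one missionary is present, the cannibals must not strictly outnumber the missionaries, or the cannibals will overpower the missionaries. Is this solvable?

1. 2 cannibals → the island.  (the mainland: 5M 3C; the island: 0M 2C)
2. 1 cannibal ← the mainland.  (the mainland: 5M 4C; the island: 0M 1C)
3. 3 cannibals → the island.  (the mainland: 5M 1C; the island: 0M 4C)
4. 1 cannibal ← the mainland.  (the mainland: 5M 2C; the island: 0M 3C)
5. 3 missionaries → the island.  (the mainland: 2M 2C; the island: 3M 3C)
6. 1 missionary and 1 cannibal ← the mainland.  (the mainland: 3M 3C; the island: 2M 2C)
7. 3 missionaries → the island.  (the mainland: 0M 3C; the island: 5M 2C)
8. 1 cannibal ← the mainland.  (the mainland: 0M 4C; the island: 5M 1C)
9. 2 cannibals → the island.  (the mainland: 0M 2C; the island: 5M 3C)
10. 1 cannibal ← the mainland.  (the mainland: 0M 3C; the island: 5M 2C)
11. 3 cannibals → the island.  (the mainland: 0M 0C; the island: 5M 5C)

Yes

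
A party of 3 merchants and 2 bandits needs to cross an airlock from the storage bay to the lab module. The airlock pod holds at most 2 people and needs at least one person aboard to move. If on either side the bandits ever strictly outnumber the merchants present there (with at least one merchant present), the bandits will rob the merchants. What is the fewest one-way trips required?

7

Counting alone: each trip to the lab module takes at most 2 across and each return brings at least 1 back, so after t trips out (and t−1 returns) at most 2t − (t−1) of the 5 are across; that first reaches 5 at t = 4, so at least 7 crossings are needed.
The plan below uses exactly 7 crossings, so it is optimal:
1. 2 bandits → the lab module.  (the storage bay: 3M 0B; the lab module: 0M 2B)
2. 1 bandit ← the storage bay.  (the storage bay: 3M 1B; the lab module: 0M 1B)
3. 2 merchants → the lab module.  (the storage bay: 1M 1B; the lab module: 2M 1B)
4. 1 merchant ← the storage bay.  (the storage bay: 2M 1B; the lab module: 1M 1B)
5. 1 merchant and 1 bandit → the lab module.  (the storage bay: 1M 0B; the lab module: 2M 2B)
6. 1 bandit ← the storage bay.  (the storage bay: 1M 1B; the lab module: 2M 1B)
7. 1 merchant and 1 bandit → the lab module.  (the storage bay: 0M 0B; the lab module: 3M 2B)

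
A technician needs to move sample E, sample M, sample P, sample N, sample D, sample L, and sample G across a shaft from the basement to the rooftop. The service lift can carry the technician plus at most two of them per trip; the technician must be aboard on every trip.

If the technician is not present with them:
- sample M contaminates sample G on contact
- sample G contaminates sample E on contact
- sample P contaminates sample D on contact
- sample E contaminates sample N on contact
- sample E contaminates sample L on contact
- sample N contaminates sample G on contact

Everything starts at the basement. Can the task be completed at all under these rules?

Whatever the first load, the items left behind include a forbidden pair without the technician. No opening move is safe, so no plan exists.

No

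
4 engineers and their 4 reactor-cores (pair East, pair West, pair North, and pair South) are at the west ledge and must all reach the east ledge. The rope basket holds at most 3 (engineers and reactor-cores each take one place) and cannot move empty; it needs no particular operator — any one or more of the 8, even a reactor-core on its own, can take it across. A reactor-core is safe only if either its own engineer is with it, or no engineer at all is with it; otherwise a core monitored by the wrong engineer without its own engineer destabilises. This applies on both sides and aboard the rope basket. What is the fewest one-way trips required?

Counting alone: each trip to the east ledge takes at most 3 across and each return brings at least 1 back, so after t trips out (and t−1 returns) at most 3t − (t−1) of the 8 are across; that first reaches 8 at t = 4, so at least 7 crossings are needed.
The safety rule pushes this higher. Following every safe sequence of crossings, the most of the 8 that can be at the east ledge as the rope basket arrives there on crossing 7 is 7 — never all 8.
So no plan with fewer than 9 crossings exists, and this one achieves 9:
1. engineer East and reactor-core East cross → the east ledge.
2. engineer East crosses ← the west ledge.
3. engineer East, engineer West, and reactor-core West cross → the east ledge.
4. engineer East and reactor-core East cross ← the west ledge.
5. engineer East, engineer North, and engineer South cross → the east ledge.
6. reactor-core West crosses ← the west ledge.
7. reactor-core East and reactor-core West cross → the east ledge.
8. reactor-core East crosses ← the west ledge.
9. reactor-core East, reactor-core North, and reactor-core South cross → the east ledge.

9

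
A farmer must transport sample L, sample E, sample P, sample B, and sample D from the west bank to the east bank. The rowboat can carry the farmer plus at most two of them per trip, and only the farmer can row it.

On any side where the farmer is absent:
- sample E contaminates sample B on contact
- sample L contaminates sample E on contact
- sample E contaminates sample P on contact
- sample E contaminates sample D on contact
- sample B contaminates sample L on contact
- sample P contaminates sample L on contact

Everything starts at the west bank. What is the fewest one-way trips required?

7

Counting alone: the farmer can take at most 2 across per trip to the east bank, so moving all 5 needs at least 3 loaded trips out, with a return between consecutive ones — at least 5 crossings.
The safety rule pushes this higher. Following every safe sequence of crossings, the most of the 5 that can be at the east bank as the rowboat arrives there on crossing 5 is 4 — never all 5.
So no plan with fewer than 7 crossings exists, and this one achieves 7:
1. Farmer goes to the east bank with sample E and sample L.
2. Farmer goes back to the west bank with sample L.
3. Farmer goes to the east bank with sample D and sample L.
4. Farmer goes back to the west bank with sample E.
5. Farmer goes to the east bank with sample B and sample P.
6. Farmer goes back to the west bank with sample L.
7. Farmer goes to the east bank with sample E and sample L.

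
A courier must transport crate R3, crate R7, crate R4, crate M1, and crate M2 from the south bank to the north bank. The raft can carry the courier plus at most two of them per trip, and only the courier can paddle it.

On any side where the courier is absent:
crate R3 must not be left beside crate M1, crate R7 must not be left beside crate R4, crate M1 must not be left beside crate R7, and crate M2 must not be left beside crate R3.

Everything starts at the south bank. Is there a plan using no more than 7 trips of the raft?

Yes — this plan uses 7 crossings (≤ 7):
1. Courier goes to the north bank with crate R3 and crate R7.
2. Courier goes back to the south bank alone.
3. Courier goes to the north bank with crate R4.
4. Courier goes back to the south bank with crate R7.
5. Courier goes to the north bank with crate M1 and crate M2.
6. Courier goes back to the south bank with crate R3.
7. Courier goes to the north bank with crate R3 and crate R7.

Yes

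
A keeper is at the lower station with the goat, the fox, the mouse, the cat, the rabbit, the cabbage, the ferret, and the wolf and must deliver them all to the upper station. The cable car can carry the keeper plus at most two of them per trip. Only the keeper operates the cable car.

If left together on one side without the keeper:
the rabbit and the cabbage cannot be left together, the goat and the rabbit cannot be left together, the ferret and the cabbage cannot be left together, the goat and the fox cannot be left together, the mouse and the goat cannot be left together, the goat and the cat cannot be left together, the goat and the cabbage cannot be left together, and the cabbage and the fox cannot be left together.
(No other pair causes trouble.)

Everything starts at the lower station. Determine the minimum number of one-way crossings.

13

Counting alone: the keeper can take at most 2 across per trip to the upper station, so moving all 8 needs at least 4 loaded trips out, with a return between consecutive ones — at least 7 crossings.
The safety rule pushes this higher. Following every safe sequence of crossings, the most of the 8 that can be at the upper station as the cable car arrives there on crossings 7, 9, 11 is 5, 6, 7 respectively — never all 8.
So no plan with fewer than 13 crossings exists, and this one achieves 13:
1. Keeper goes to the upper station with the cabbage and the goat.
2. Keeper goes back to the lower station with the goat.
3. Keeper goes to the upper station with the goat and the mouse.
4. Keeper goes back to the lower station with the goat.
5. Keeper goes to the upper station with the cat and the goat.
6. Keeper goes back to the lower station with the goat.
7. Keeper goes to the upper station with the goat and the wolf.
8. Keeper goes back to the lower station with the goat.
9. Keeper goes to the upper station with the fox and the rabbit.
10. Keeper goes back to the lower station with the cabbage.
11. Keeper goes to the upper station with the ferret and the goat.
12. Keeper goes back to the lower station with the goat.
13. Keeper goes to the upper station with the cabbage and the goat.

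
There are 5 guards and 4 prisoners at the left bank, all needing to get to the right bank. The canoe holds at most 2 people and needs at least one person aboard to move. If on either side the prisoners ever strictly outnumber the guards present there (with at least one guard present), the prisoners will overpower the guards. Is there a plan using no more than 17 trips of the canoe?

Yes

Yes — this plan uses 15 crossings (≤ 17):
1. 2 prisoners → the right bank.  (the left bank: 5G 2P; the right bank: 0G 2P)
2. 1 prisoner ← the left bank.  (the left bank: 5G 3P; the right bank: 0G 1P)
3. 2 prisoners → the right bank.  (the left bank: 5G 1P; the right bank: 0G 3P)
4. 1 prisoner ← the left bank.  (the left bank: 5G 2P; the right bank: 0G 2P)
5. 2 guards → the right bank.  (the left bank: 3G 2P; the right bank: 2G 2P)
6. 1 prisoner ← the left bank.  (the left bank: 3G 3P; the right bank: 2G 1P)
7. 1 guard and 1 prisoner → the right bank.  (the left bank: 2G 2P; the right bank: 3G 2P)
8. 1 guard ← the left bank.  (the left bank: 3G 2P; the right bank: 2G 2P)
9. 1 guard and 1 prisoner → the right bank.  (the left bank: 2G 1P; the right bank: 3G 3P)
10. 1 prisoner ← the left bank.  (the left bank: 2G 2P; the right bank: 3G 2P)
11. 1 guard and 1 prisoner → the right bank.  (the left bank: 1G 1P; the right bank: 4G 3P)
12. 1 guard ← the left bank.  (the left bank: 2G 1P; the right bank: 3G 3P)
13. 1 guard and 1 prisoner → the right bank.  (the left bank: 1G 0P; the right bank: 4G 4P)
14. 1 prisoner ← the left bank.  (the left bank: 1G 1P; the right bank: 4G 3P)
15. 1 guard and 1 prisoner → the right bank.  (the left bank: 0G 0P; the right bank: 5G 4P)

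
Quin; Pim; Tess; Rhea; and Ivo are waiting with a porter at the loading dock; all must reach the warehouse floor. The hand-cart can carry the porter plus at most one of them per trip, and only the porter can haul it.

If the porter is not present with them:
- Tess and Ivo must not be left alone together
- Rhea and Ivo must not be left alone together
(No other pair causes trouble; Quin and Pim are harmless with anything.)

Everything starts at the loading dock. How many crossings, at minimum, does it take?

11

Counting alone: the porter can take at most 1 across per trip to the warehouse floor, so moving all 5 needs at least 5 loaded trips out, with a return between consecutive ones — at least 9 crossings.
The safety rule pushes this higher. Following every safe sequence of crossings, the most of the 5 that can be at the warehouse floor as the hand-cart arrives there on crossing 9 is 4 — never all 5.
So no plan with fewer than 11 crossings exists, and this one achieves 11:
1. Porter goes to the warehouse floor with Ivo.  [the loading dock: Pim, Quin, Rhea, Tess | the warehouse floor: Ivo]
2. Porter goes back to the loading dock alone.  [the loading dock: Pim, Quin, Rhea, Tess | the warehouse floor: Ivo]
3. Porter goes to the warehouse floor with Quin.  [the loading dock: Pim, Rhea, Tess | the warehouse floor: Ivo, Quin]
4. Porter goes back to the loading dock alone.  [the loading dock: Pim, Rhea, Tess | the warehouse floor: Ivo, Quin]
5. Porter goes to the warehouse floor with Pim.  [the loading dock: Rhea, Tess | the warehouse floor: Ivo, Pim, Quin]
6. Porter goes back to the loading dock alone.  [the loading dock: Rhea, Tess | the warehouse floor: Ivo, Pim, Quin]
7. Porter goes to the warehouse floor with Tess.  [the loading dock: Rhea | the warehouse floor: Ivo, Pim, Quin, Tess]
8. Porter goes back to the loading dock with Ivo.  [the loading dock: Ivo, Rhea | the warehouse floor: Pim, Quin, Tess]
9. Porter goes to the warehouse floor with Rhea.  [the loading dock: Ivo | the warehouse floor: Pim, Quin, Rhea, Tess]
10. Porter goes back to the loading dock alone.  [the loading dock: Ivo | the warehouse floor: Pim, Quin, Rhea, Tess]
11. Porter goes to the warehouse floor with Ivo.  [the loading dock: — | the warehouse floor: Ivo, Pim, Quin, Rhea, Tess]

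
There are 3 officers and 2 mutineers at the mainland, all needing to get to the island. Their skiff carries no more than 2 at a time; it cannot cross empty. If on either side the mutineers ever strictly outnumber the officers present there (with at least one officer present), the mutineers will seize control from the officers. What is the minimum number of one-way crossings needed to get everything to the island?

7

Counting alone: each trip to the island takes at most 2 across and each return brings at least 1 back, so after t trips out (and t−1 returns) at most 2t − (t−1) of the 5 are across; that first reaches 5 at t = 4, so at least 7 crossings are needed.
The plan below uses exactly 7 crossings, so it is optimal:
1. 2 mutineers → the island.  (the mainland: 3O 0M; the island: 0O 2M)
2. 1 mutineer ← the mainland.  (the mainland: 3O 1M; the island: 0O 1M)
3. 2 officers → the island.  (the mainland: 1O 1M; the island: 2O 1M)
4. 1 officer ← the mainland.  (the mainland: 2O 1M; the island: 1O 1M)
5. 1 officer and 1 mutineer → the island.  (the mainland: 1O 0M; the island: 2O 2M)
6. 1 mutineer ← the mainland.  (the mainland: 1O 1M; the island: 2O 1M)
7. 1 officer and 1 mutineer → the island.  (the mainland: 0O 0M; the island: 3O 2M)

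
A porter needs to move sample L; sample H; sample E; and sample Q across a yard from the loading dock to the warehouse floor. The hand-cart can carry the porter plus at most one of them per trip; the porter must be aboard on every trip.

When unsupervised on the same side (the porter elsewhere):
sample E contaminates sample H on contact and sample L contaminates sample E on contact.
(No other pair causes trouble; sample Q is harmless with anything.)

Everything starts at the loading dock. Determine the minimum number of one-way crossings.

Counting alone: the porter can take at most 1 across per trip to the warehouse floor, so moving all 4 needs at least 4 loaded trips out, with a return between consecutive ones — at least 7 crossings.
The safety rule pushes this higher. Following every safe sequence of crossings, the most of the 4 that can be at the warehouse floor as the hand-cart arrives there on crossing 7 is 3 — never all 4.
So no plan with fewer than 9 crossings exists, and this one achieves 9:
1. Porter goes to the warehouse floor with sample E.
2. Porter goes back to the loading dock alone.
3. Porter goes to the warehouse floor with sample L.
4. Porter goes back to the loading dock with sample E.
5. Porter goes to the warehouse floor with sample H.
6. Porter goes back to the loading dock alone.
7. Porter goes to the warehouse floor with sample Q.
8. Porter goes back to the loading dock alone.
9. Porter goes to the warehouse floor with sample E.

9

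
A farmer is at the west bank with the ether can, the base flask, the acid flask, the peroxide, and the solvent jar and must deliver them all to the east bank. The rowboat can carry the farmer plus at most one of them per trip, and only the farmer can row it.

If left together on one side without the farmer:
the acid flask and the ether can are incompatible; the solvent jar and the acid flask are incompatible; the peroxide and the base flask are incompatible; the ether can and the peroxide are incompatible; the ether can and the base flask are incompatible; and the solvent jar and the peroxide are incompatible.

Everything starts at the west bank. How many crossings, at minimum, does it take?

Whatever the first load, the items left behind include a forbidden pair without the farmer. No opening move is safe, so no plan exists.

impossible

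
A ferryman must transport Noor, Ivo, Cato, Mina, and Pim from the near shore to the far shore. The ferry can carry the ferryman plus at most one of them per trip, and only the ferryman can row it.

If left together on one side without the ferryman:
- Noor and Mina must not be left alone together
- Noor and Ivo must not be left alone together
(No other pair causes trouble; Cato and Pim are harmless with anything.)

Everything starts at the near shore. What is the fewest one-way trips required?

Counting alone: the ferryman can take at most 1 across per trip to the far shore, so moving all 5 needs at least 5 loaded trips out, with a return between consecutive ones — at least 9 crossings.
The safety rule pushes this higher. Following every safe sequence of crossings, the most of the 5 that can be at the far shore as the ferry arrives there on crossing 9 is 4 — never all 5.
So no plan with fewer than 11 crossings exists, and this one achieves 11:
1. Ferryman goes to the far shore with Noor.
2. Ferryman goes back to the near shore alone.
3. Ferryman goes to the far shore with Ivo.
4. Ferryman goes back to the near shore with Noor.
5. Ferryman goes to the far shore with Mina.
6. Ferryman goes back to the near shore alone.
7. Ferryman goes to the far shore with Cato.
8. Ferryman goes back to the near shore alone.
9. Ferryman goes to the far shore with Pim.
10. Ferryman goes back to the near shore alone.
11. Ferryman goes to the far shore with Noor.

11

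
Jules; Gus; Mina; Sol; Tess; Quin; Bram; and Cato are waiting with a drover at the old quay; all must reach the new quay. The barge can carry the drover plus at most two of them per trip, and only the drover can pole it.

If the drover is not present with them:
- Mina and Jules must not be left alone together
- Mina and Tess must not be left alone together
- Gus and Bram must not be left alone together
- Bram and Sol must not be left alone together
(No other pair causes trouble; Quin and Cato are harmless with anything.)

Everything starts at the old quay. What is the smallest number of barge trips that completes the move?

Counting alone: the drover can take at most 2 across per trip to the new quay, so moving all 8 needs at least 4 loaded trips out, with a return between consecutive ones — at least 7 crossings.
The safety rule pushes this higher. Following every safe sequence of crossings, the most of the 8 that can be at the new quay as the barge arrives there on crossing 7 is 7 — never all 8.
So no plan with fewer than 9 crossings exists, and this one achieves 9:
1. Drover goes to the new quay with Bram and Mina.
2. Drover goes back to the old quay alone.
3. Drover goes to the new quay with Gus and Jules.
4. Drover goes back to the old quay with Bram and Mina.
5. Drover goes to the new quay with Sol and Tess.
6. Drover goes back to the old quay alone.
7. Drover goes to the new quay with Cato and Quin.
8. Drover goes back to the old quay alone.
9. Drover goes to the new quay with Bram and Mina.

9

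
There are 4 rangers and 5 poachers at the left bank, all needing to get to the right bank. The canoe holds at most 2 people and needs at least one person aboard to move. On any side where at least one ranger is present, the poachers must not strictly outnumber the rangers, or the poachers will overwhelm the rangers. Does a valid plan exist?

No

The poachers already outnumber the rangers at the left bank before anyone moves, so the starting position itself is disallowed.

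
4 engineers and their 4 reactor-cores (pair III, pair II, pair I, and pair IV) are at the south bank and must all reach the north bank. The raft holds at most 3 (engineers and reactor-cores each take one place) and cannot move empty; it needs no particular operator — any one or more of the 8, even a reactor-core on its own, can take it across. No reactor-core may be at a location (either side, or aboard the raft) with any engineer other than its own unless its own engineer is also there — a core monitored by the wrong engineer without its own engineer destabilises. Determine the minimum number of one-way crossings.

Counting alone: each trip to the north bank takes at most 3 across and each return brings at least 1 back, so after t trips out (and t−1 returns) at most 3t − (t−1) of the 8 are across; that first reaches 8 at t = 4, so at least 7 crossings are needed.
The safety rule pushes this higher. Following every safe sequence of crossings, the most of the 8 that can be at the north bank as the raft arrives there on crossing 7 is 7 — never all 8.
So no plan with fewer than 9 crossings exists, and this one achieves 9:
1. engineer III and reactor-core III cross → the north bank.
2. engineer III crosses ← the south bank.
3. engineer II, engineer III, and reactor-core II cross → the north bank.
4. engineer III and reactor-core III cross ← the south bank.
5. engineer I, engineer III, and engineer IV cross → the north bank.
6. reactor-core II crosses ← the south bank.
7. reactor-core II and reactor-core III cross → the north bank.
8. reactor-core III crosses ← the south bank.
9. reactor-core I, reactor-core III, and reactor-core IV cross → the north bank.

9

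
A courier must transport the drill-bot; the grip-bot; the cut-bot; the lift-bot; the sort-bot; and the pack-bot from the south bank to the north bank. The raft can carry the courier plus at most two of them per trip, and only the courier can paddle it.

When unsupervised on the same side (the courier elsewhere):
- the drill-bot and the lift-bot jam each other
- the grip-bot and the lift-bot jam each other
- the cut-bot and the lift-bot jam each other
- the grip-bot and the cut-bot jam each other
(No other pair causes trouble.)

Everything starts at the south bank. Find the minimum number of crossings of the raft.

Counting alone: the courier can take at most 2 across per trip to the north bank, so moving all 6 needs at least 3 loaded trips out, with a return between consecutive ones — at least 5 crossings.
The safety rule pushes this higher. Following every safe sequence of crossings, the most of the 6 that can be at the north bank as the raft arrives there on crossings 5, 7 is 4, 5 respectively — never all 6.
So no plan with fewer than 9 crossings exists, and this one achieves 9:
1. Courier goes to the north bank with the grip-bot and the lift-bot.
2. Courier goes back to the south bank with the grip-bot.
3. Courier goes to the north bank with the drill-bot and the grip-bot.
4. Courier goes back to the south bank with the lift-bot.
5. Courier goes to the north bank with the cut-bot and the sort-bot.
6. Courier goes back to the south bank with the grip-bot.
7. Courier goes to the north bank with the grip-bot and the pack-bot.
8. Courier goes back to the south bank with the grip-bot.
9. Courier goes to the north bank with the grip-bot and the lift-bot.

9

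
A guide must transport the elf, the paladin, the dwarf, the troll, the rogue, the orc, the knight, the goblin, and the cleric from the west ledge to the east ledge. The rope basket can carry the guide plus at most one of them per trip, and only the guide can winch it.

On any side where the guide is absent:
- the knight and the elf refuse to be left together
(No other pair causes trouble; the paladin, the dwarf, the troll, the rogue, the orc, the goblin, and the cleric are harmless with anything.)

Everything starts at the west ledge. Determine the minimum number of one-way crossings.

17

Counting alone: the guide can take at most 1 across per trip to the east ledge, so moving all 9 needs at least 9 loaded trips out, with a return between consecutive ones — at least 17 crossings.
The plan below uses exactly 17 crossings, so it is optimal:
1. Guide goes to the east ledge with the elf.  [the west ledge: the cleric, the dwarf, the goblin, the knight, the orc, the paladin, the rogue, the troll | the east ledge: the elf]
2. Guide goes back to the west ledge alone.  [the west ledge: the cleric, the dwarf, the goblin, the knight, the orc, the paladin, the rogue, the troll | the east ledge: the elf]
3. Guide goes to the east ledge with the paladin.  [the west ledge: the cleric, the dwarf, the goblin, the knight, the orc, the rogue, the troll | the east ledge: the elf, the paladin]
4. Guide goes back to the west ledge alone.  [the west ledge: the cleric, the dwarf, the goblin, the knight, the orc, the rogue, the troll | the east ledge: the elf, the paladin]
5. Guide goes to the east ledge with the dwarf.  [the west ledge: the cleric, the goblin, the knight, the orc, the rogue, the troll | the east ledge: the dwarf, the elf, the paladin]
6. Guide goes back to the west ledge alone.  [the west ledge: the cleric, the goblin, the knight, the orc, the rogue, the troll | the east ledge: the dwarf, the elf, the paladin]
7. Guide goes to the east ledge with the troll.  [the west ledge: the cleric, the goblin, the knight, the orc, the rogue | the east ledge: the dwarf, the elf, the paladin, the troll]
8. Guide goes back to the west ledge alone.  [the west ledge: the cleric, the goblin, the knight, the orc, the rogue | the east ledge: the dwarf, the elf, the paladin, the troll]
9. Guide goes to the east ledge with the rogue.  [the west ledge: the cleric, the goblin, the knight, the orc | the east ledge: the dwarf, the elf, the paladin, the rogue, the troll]
10. Guide goes back to the west ledge alone.  [the west ledge: the cleric, the goblin, the knight, the orc | the east ledge: the dwarf, the elf, the paladin, the rogue, the troll]
11. Guide goes to the east ledge with the orc.  [the west ledge: the cleric, the goblin, the knight | the east ledge: the dwarf, the elf, the orc, the paladin, the rogue, the troll]
12. Guide goes back to the west ledge alone.  [the west ledge: the cleric, the goblin, the knight | the east ledge: the dwarf, the elf, the orc, the paladin, the rogue, the troll]
13. Guide goes to the east ledge with the goblin.  [the west ledge: the cleric, the knight | the east ledge: the dwarf, the elf, the goblin, the orc, the paladin, the rogue, the troll]
14. Guide goes back to the west ledge alone.  [the west ledge: the cleric, the knight | the east ledge: the dwarf, the elf, the goblin, the orc, the paladin, the rogue, the troll]
15. Guide goes to the east ledge with the cleric.  [the west ledge: the knight | the east ledge: the cleric, the dwarf, the elf, the goblin, the orc, the paladin, the rogue, the troll]
16. Guide goes back to the west ledge alone.  [the west ledge: the knight | the east ledge: the cleric, the dwarf, the elf, the goblin, the orc, the paladin, the rogue, the troll]
17. Guide goes to the east ledge with the knight.  [the west ledge: — | the east ledge: the cleric, the dwarf, the elf, the goblin, the knight, the orc, the paladin, the rogue, the troll]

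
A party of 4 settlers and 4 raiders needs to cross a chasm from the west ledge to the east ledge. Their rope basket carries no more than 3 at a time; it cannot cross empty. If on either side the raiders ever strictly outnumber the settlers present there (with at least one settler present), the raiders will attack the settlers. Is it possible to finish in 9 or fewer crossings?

Yes

Yes — this plan uses 9 crossings (≤ 9):
1. 2 raiders → the east ledge.  (the west ledge: 4S 2R; the east ledge: 0S 2R)
2. 1 raider ← the west ledge.  (the west ledge: 4S 3R; the east ledge: 0S 1R)
3. 3 raiders → the east ledge.  (the west ledge: 4S 0R; the east ledge: 0S 4R)
4. 1 raider ← the west ledge.  (the west ledge: 4S 1R; the east ledge: 0S 3R)
5. 3 settlers → the east ledge.  (the west ledge: 1S 1R; the east ledge: 3S 3R)
6. 1 settler and 1 raider ← the west ledge.  (the west ledge: 2S 2R; the east ledge: 2S 2R)
7. 2 settlers → the east ledge.  (the west ledge: 0S 2R; the east ledge: 4S 2R)
8. 1 raider ← the west ledge.  (the west ledge: 0S 3R; the east ledge: 4S 1R)
9. 3 raiders → the east ledge.  (the west ledge: 0S 0R; the east ledge: 4S 4R)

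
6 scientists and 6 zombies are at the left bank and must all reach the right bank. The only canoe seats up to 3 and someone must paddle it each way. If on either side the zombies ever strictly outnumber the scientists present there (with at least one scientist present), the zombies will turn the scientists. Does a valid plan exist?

Following every safe sequence of crossings from the start, the most of the 12 that can be at the right bank as the canoe arrives there on crossings 1, 3, 5 is 3, 5, 6 respectively; the best ever achieved is 6 of 12.
From crossing 7 on, no configuration arises that was not already reachable earlier: only 17 distinct safe configurations (who is on which side, and where the canoe is) can ever be reached, none of them has everyone across, and every continuation just revisits them. They are: 0 scientists + 0 zombies across (canoe back at the start); 0 scientists + 1 zombie across (canoe there); 0 scientists + 1 zombie across (canoe back at the start); 0 scientists + 2 zombies across (canoe there); 0 scientists + 2 zombies across (canoe back at the start); 0 scientists + 3 zombies across (canoe there); 0 scientists + 3 zombies across (canoe back at the start); 0 scientists + 4 zombies across (canoe there); 0 scientists + 4 zombies across (canoe back at the start); 0 scientists + 5 zombies across (canoe there); 0 scientists + 5 zombies across (canoe back at the start); 0 scientists + 6 zombies across (canoe there); 1 scientist + 1 zombie across (canoe there); 1 scientist + 1 zombie across (canoe back at the start); 2 scientists + 2 zombies across (canoe there); 2 scientists + 2 zombies across (canoe back at the start); 3 scientists + 3 zombies across (canoe there). So no valid plan exists.

No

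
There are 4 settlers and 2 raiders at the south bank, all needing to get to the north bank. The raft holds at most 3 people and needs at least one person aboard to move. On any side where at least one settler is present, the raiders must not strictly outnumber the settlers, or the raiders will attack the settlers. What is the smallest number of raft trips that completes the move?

5

Counting alone: each trip to the north bank takes at most 3 across and each return brings at least 1 back, so after t trips out (and t−1 returns) at most 3t − (t−1) of the 6 are across; that first reaches 6 at t = 3, so at least 5 crossings are needed.
The plan below uses exactly 5 crossings, so it is optimal:
1. 2 raiders → the north bank.  (the south bank: 4S 0R; the north bank: 0S 2R)
2. 1 raider ← the south bank.  (the south bank: 4S 1R; the north bank: 0S 1R)
3. 2 settlers and 1 raider → the north bank.  (the south bank: 2S 0R; the north bank: 2S 2R)
4. 1 raider ← the south bank.  (the south bank: 2S 1R; the north bank: 2S 1R)
5. 2 settlers and 1 raider → the north bank.  (the south bank: 0S 0R; the north bank: 4S 2R)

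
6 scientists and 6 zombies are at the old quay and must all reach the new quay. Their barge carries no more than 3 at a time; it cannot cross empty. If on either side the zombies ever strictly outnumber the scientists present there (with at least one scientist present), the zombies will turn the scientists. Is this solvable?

Following every safe sequence of crossings from the start, the most of the 12 that can be at the new quay as the barge arrives there on crossings 1, 3, 5 is 3, 5, 6 respectively; the best ever achieved is 6 of 12.
From crossing 7 on, no configuration arises that was not already reachable earlier: only 17 distinct safe configurations (who is on which side, and where the barge is) can ever be reached, none of them has everyone across, and every continuation just revisits them. They are: 0 scientists + 0 zombies across (barge back at the start); 0 scientists + 1 zombie across (barge there); 0 scientists + 1 zombie across (barge back at the start); 0 scientists + 2 zombies across (barge there); 0 scientists + 2 zombies across (barge back at the start); 0 scientists + 3 zombies across (barge there); 0 scientists + 3 zombies across (barge back at the start); 0 scientists + 4 zombies across (barge there); 0 scientists + 4 zombies across (barge back at the start); 0 scientists + 5 zombies across (barge there); 0 scientists + 5 zombies across (barge back at the start); 0 scientists + 6 zombies across (barge there); 1 scientist + 1 zombie across (barge there); 1 scientist + 1 zombie across (barge back at the start); 2 scientists + 2 zombies across (barge there); 2 scientists + 2 zombies across (barge back at the start); 3 scientists + 3 zombies across (barge there). So no valid plan exists.

No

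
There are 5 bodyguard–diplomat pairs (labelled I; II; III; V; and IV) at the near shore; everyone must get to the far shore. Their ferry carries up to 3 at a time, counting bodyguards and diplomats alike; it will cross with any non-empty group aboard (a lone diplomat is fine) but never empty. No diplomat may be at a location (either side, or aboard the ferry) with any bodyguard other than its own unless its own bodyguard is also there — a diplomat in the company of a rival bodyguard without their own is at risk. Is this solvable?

Yes

1. bodyguard I and diplomat I cross → the far shore.
2. bodyguard I crosses ← the near shore.
3. diplomat II, diplomat III, and diplomat V cross → the far shore.
4. diplomat I crosses ← the near shore.
5. bodyguard II, bodyguard III, and bodyguard V cross → the far shore.
6. bodyguard II and diplomat II cross ← the near shore.
7. bodyguard I, bodyguard II, and bodyguard IV cross → the far shore.
8. diplomat III crosses ← the near shore.
9. diplomat I and diplomat II cross → the far shore.
10. diplomat I crosses ← the near shore.
11. diplomat I, diplomat III, and diplomat IV cross → the far shore.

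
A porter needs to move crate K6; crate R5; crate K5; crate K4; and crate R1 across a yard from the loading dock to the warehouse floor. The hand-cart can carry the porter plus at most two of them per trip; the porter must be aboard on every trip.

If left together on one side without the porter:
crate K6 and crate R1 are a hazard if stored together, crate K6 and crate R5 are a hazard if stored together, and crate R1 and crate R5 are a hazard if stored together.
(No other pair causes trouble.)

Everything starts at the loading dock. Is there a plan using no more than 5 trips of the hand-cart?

Counting alone: the porter can take at most 2 across per trip to the warehouse floor, so moving all 5 needs at least 3 loaded trips out, with a return between consecutive ones — at least 5 crossings.
The safety rule pushes this higher. Following every safe sequence of crossings, the most of the 5 that can be at the warehouse floor as the hand-cart arrives there on crossing 5 is 4 — never all 5.
So the move cannot be finished within 5 crossings. (The shortest complete plan takes 7:)
1. Porter goes to the warehouse floor with crate K6 and crate R5.
2. Porter goes back to the loading dock with crate K6.
3. Porter goes to the warehouse floor with crate K5 and crate K6.
4. Porter goes back to the loading dock with crate K6.
5. Porter goes to the warehouse floor with crate K4 and crate K6.
6. Porter goes back to the loading dock with crate K6.
7. Porter goes to the warehouse floor with crate K6 and crate R1.

No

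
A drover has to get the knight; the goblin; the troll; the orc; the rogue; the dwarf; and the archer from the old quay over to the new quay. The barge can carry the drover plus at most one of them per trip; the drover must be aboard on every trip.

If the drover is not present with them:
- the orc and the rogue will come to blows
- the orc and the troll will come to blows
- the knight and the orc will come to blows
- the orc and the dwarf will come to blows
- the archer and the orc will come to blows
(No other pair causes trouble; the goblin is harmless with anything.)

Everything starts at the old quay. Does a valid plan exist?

No

Following every safe sequence of crossings from the start, the most of the 7 that can be at the new quay as the barge arrives there on crossings 1, 3, 5 is 1, 2, 3 respectively; the best ever achieved is 3 of 7.
From crossing 7 on, no configuration arises that was not already reachable earlier: only 26 distinct safe configurations (who is on which side, and where the barge is) can ever be reached, none of them has everyone across, and every continuation just revisits them. So no valid plan exists.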